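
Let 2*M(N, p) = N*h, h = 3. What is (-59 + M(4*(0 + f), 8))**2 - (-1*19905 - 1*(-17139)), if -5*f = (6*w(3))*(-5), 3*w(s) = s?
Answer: 3295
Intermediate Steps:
w(s) = s/3
f = 6 (f = -6*((1/3)*3)*(-5)/5 = -6*1*(-5)/5 = -6*(-5)/5 = -1/5*(-30) = 6)
M(N, p) = 3*N/2 (M(N, p) = (N*3)/2 = (3*N)/2 = 3*N/2)
(-59 + M(4*(0 + f), 8))**2 - (-1*19905 - 1*(-17139)) = (-59 + 3*(4*(0 + 6))/2)**2 - (-1*19905 - 1*(-17139)) = (-59 + 3*(4*6)/2)**2 - (-19905 + 17139) = (-59 + (3/2)*24)**2 - 1*(-2766) = (-59 + 36)**2 + 2766 = (-23)**2 + 2766 = 529 + 2766 = 3295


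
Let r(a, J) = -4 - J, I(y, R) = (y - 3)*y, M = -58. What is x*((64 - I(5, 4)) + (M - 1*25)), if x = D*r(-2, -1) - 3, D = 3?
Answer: 348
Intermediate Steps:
I(y, R) = y*(-3 + y) (I(y, R) = (-3 + y)*y = y*(-3 + y))
x = -12 (x = 3*(-4 - 1*(-1)) - 3 = 3*(-4 + 1) - 3 = 3*(-3) - 3 = -9 - 3 = -12)
x*((64 - I(5, 4)) + (M - 1*25)) = -12*((64 - 5*(-3 + 5)) + (-58 - 1*25)) = -12*((64 - 5*2) + (-58 - 25)) = -12*((64 - 1*10) - 83) = -12*((64 - 10) - 83) = -12*(54 - 83) = -12*(-29) = 348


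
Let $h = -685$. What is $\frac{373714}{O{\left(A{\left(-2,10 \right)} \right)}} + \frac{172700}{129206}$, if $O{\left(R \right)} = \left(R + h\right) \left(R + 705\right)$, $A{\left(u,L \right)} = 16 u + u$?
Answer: $\frac{144763848}{257583907} \approx 0.56201$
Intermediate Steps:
$A{\left(u,L \right)} = 17 u$
$O{\left(R \right)} = \left(-685 + R\right) \left(705 + R\right)$ ($O{\left(R \right)} = \left(R - 685\right) \left(R + 705\right) = \left(-685 + R\right) \left(705 + R\right)$)
$\frac{373714}{O{\left(A{\left(-2,10 \right)} \right)}} + \frac{172700}{129206} = \frac{373714}{-482925 + \left(17 \left(-2\right)\right)^{2} + 20 \cdot 17 \left(-2\right)} + \frac{172700}{129206} = \frac{373714}{-482925 + \left(-34\right)^{2} + 20 \left(-34\right)} + 172700 \cdot \frac{1}{129206} = \frac{373714}{-482925 + 1156 - 680} + \frac{7850}{5873} = \frac{373714}{-482449} + \frac{7850}{5873} = 373714 \left(- \frac{1}{482449}\right) + \frac{7850}{5873} = - \frac{33974}{43859} + \frac{7850}{5873} = \frac{144763848}{257583907}$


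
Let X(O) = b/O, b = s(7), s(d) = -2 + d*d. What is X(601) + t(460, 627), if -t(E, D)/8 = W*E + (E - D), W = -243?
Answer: 538241223/601 ≈ 8.9558e+5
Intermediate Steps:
t(E, D) = 8*D + 1936*E (t(E, D) = -8*(-243*E + (E - D)) = -8*(-D - 242*E) = 8*D + 1936*E)
s(d) = -2 + d²
b = 47 (b = -2 + 7² = -2 + 49 = 47)
X(O) = 47/O
X(601) + t(460, 627) = 47/601 + (8*627 + 1936*460) = 47*(1/601) + (5016 + 890560) = 47/601 + 895576 = 538241223/601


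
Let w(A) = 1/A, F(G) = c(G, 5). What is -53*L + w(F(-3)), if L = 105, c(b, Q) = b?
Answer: -16696/3 ≈ -5565.3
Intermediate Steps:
F(G) = G
-53*L + w(F(-3)) = -53*105 + 1/(-3) = -5565 - ⅓ = -16696/3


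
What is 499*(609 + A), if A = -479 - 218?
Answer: -43912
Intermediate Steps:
A = -697
499*(609 + A) = 499*(609 - 697) = 499*(-88) = -43912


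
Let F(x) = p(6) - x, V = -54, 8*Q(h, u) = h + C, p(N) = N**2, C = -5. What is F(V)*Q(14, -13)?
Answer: 405/4 ≈ 101.25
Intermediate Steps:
Q(h, u) = -5/8 + h/8 (Q(h, u) = (h - 5)/8 = (-5 + h)/8 = -5/8 + h/8)
F(x) = 36 - x (F(x) = 6**2 - x = 36 - x)
F(V)*Q(14, -13) = (36 - 1*(-54))*(-5/8 + (1/8)*14) = (36 + 54)*(-5/8 + 7/4) = 90*(9/8) = 405/4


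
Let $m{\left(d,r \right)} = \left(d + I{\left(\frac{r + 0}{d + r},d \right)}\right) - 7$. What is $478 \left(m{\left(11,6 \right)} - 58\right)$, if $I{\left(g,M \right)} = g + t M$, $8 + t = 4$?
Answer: $- \frac{793480}{17} \approx -46675.0$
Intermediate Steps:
$t = -4$ ($t = -8 + 4 = -4$)
$I{\left(g,M \right)} = g - 4 M$
$m{\left(d,r \right)} = -7 - 3 d + \frac{r}{d + r}$ ($m{\left(d,r \right)} = \left(d - \left(4 d - \frac{r + 0}{d + r}\right)\right) - 7 = \left(d - \left(4 d - \frac{r}{d + r}\right)\right) - 7 = \left(- 3 d + \frac{r}{d + r}\right) - 7 = -7 - 3 d + \frac{r}{d + r}$)
$478 \left(m{\left(11,6 \right)} - 58\right) = 478 \left(\frac{6 - \left(7 + 3 \cdot 11\right) \left(11 + 6\right)}{11 + 6} - 58\right) = 478 \left(\frac{6 - \left(7 + 33\right) 17}{17} - 58\right) = 478 \left(\frac{6 - 40 \cdot 17}{17} - 58\right) = 478 \left(\frac{6 - 680}{17} - 58\right) = 478 \left(\frac{1}{17} \left(-674\right) - 58\right) = 478 \left(- \frac{674}{17} - 58\right) = 478 \left(- \frac{1660}{17}\right) = - \frac{793480}{17}$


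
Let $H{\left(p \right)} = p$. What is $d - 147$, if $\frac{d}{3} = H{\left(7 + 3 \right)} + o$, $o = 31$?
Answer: $-24$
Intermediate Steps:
$d = 123$ ($d = 3 \left(\left(7 + 3\right) + 31\right) = 3 \left(10 + 31\right) = 3 \cdot 41 = 123$)
$d - 147 = 123 - 147 = -24$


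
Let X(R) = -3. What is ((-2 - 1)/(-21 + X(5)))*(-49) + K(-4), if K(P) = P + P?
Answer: -113/8 ≈ -14.125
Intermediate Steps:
K(P) = 2*P
((-2 - 1)/(-21 + X(5)))*(-49) + K(-4) = ((-2 - 1)/(-21 - 3))*(-49) + 2*(-4) = -3/(-24)*(-49) - 8 = -3*(-1/24)*(-49) - 8 = (⅛)*(-49) - 8 = -49/8 - 8 = -113/8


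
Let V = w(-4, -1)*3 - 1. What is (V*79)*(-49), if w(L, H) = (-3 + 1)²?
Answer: -42581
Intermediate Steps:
w(L, H) = 4 (w(L, H) = (-2)² = 4)
V = 11 (V = 4*3 - 1 = 12 - 1 = 11)
(V*79)*(-49) = (11*79)*(-49) = 869*(-49) = -42581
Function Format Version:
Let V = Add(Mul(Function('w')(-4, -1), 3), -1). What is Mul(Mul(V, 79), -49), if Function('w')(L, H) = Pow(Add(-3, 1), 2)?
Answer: -42581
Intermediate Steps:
Function('w')(L, H) = 4 (Function('w')(L, H) = Pow(-2, 2) = 4)
V = 11 (V = Add(Mul(4, 3), -1) = Add(12, -1) = 11)
Mul(Mul(V, 79), -49) = Mul(Mul(11, 79), -49) = Mul(869, -49) = -42581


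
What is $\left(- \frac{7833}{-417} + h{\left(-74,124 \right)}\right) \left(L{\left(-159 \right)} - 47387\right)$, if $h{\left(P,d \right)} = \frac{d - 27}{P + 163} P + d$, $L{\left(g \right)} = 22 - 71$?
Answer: $- \frac{36461254476}{12371} \approx -2.9473 \cdot 10^{6}$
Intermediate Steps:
$L{\left(g \right)} = -49$
$h{\left(P,d \right)} = d + \frac{P \left(-27 + d\right)}{163 + P}$ ($h{\left(P,d \right)} = \frac{d - 27}{163 + P} P + d = \frac{-27 + d}{163 + P} P + d = \frac{P \left(-27 + d\right)}{163 + P} + d = d + \frac{P \left(-27 + d\right)}{163 + P}$)
$\left(- \frac{7833}{-417} + h{\left(-74,124 \right)}\right) \left(L{\left(-159 \right)} - 47387\right) = \left(- \frac{7833}{-417} + \frac{\left(-27\right) \left(-74\right) + 163 \cdot 124 + 2 \left(-74\right) 124}{163 - 74}\right) \left(-49 - 47387\right) = \left(\left(-7833\right) \left(- \frac{1}{417}\right) + \frac{1998 + 20212 - 18352}{89}\right) \left(-47436\right) = \left(\frac{2611}{139} + \frac{1}{89} \cdot 3858\right) \left(-47436\right) = \left(\frac{2611}{139} + \frac{3858}{89}\right) \left(-47436\right) = \frac{768641}{12371} \left(-47436\right) = - \frac{36461254476}{12371}$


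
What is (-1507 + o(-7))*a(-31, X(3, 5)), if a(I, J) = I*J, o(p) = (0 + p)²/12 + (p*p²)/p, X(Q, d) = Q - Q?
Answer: 0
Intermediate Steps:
X(Q, d) = 0
o(p) = 13*p²/12 (o(p) = p²*(1/12) + p³/p = p²/12 + p² = 13*p²/12)
(-1507 + o(-7))*a(-31, X(3, 5)) = (-1507 + (13/12)*(-7)²)*(-31*0) = (-1507 + (13/12)*49)*0 = (-1507 + 637/12)*0 = -17447/12*0 = 0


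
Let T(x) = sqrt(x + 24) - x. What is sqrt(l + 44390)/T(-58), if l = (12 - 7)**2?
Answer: 87*sqrt(4935)/1699 - 3*I*sqrt(167790)/3398 ≈ 3.5972 - 0.36164*I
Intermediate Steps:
l = 25 (l = 5**2 = 25)
T(x) = sqrt(24 + x) - x
sqrt(l + 44390)/T(-58) = sqrt(25 + 44390)/(sqrt(24 - 58) - 1*(-58)) = sqrt(44415)/(sqrt(-34) + 58) = (3*sqrt(4935))/(I*sqrt(34) + 58) = (3*sqrt(4935))/(58 + I*sqrt(34)) = 3*sqrt(4935)/(58 + I*sqrt(34))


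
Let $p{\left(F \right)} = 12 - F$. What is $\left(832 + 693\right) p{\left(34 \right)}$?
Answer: $-33550$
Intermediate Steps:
$\left(832 + 693\right) p{\left(34 \right)} = \left(832 + 693\right) \left(12 - 34\right) = 1525 \left(12 - 34\right) = 1525 \left(-22\right) = -33550$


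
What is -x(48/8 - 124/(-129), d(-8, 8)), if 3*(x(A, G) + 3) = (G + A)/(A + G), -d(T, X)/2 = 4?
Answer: 8/3 ≈ 2.6667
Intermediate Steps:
d(T, X) = -8 (d(T, X) = -2*4 = -8)
x(A, G) = -8/3 (x(A, G) = -3 + ((G + A)/(A + G))/3 = -3 + ((A + G)/(A + G))/3 = -3 + (1/3)*1 = -3 + 1/3 = -8/3)
-x(48/8 - 124/(-129), d(-8, 8)) = -1*(-8/3) = 8/3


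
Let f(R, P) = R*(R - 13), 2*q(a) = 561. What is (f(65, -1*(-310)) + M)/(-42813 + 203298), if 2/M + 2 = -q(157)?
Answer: 1909696/90674025 ≈ 0.021061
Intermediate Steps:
q(a) = 561/2 (q(a) = (½)*561 = 561/2)
f(R, P) = R*(-13 + R)
M = -4/565 (M = 2/(-2 - 1*561/2) = 2/(-2 - 561/2) = 2/(-565/2) = 2*(-2/565) = -4/565 ≈ -0.0070796)
(f(65, -1*(-310)) + M)/(-42813 + 203298) = (65*(-13 + 65) - 4/565)/(-42813 + 203298) = (65*52 - 4/565)/160485 = (3380 - 4/565)*(1/160485) = (1909696/565)*(1/160485) = 1909696/90674025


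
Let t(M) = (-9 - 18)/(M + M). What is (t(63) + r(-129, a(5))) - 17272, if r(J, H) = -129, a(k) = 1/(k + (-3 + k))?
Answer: -243617/14 ≈ -17401.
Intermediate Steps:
a(k) = 1/(-3 + 2*k)
t(M) = -27/(2*M) (t(M) = -27*1/(2*M) = -27/(2*M))
(t(63) + r(-129, a(5))) - 17272 = (-27/2/63 - 129) - 17272 = (-27/2*1/63 - 129) - 17272 = (-3/14 - 129) - 17272 = -1809/14 - 17272 = -243617/14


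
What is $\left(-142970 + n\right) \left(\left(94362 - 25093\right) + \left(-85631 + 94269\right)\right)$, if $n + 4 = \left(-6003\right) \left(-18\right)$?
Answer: $-2720512440$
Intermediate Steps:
$n = 108050$ ($n = -4 - -108054 = -4 + 108054 = 108050$)
$\left(-142970 + n\right) \left(\left(94362 - 25093\right) + \left(-85631 + 94269\right)\right) = \left(-142970 + 108050\right) \left(\left(94362 - 25093\right) + \left(-85631 + 94269\right)\right) = - 34920 \left(69269 + 8638\right) = \left(-34920\right) 77907 = -2720512440$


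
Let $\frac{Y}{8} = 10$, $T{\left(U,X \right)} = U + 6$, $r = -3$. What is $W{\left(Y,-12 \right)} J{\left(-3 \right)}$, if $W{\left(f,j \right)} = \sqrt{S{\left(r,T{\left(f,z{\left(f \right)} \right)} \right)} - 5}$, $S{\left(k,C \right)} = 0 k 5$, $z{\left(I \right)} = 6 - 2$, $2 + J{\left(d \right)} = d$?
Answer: $- 5 i \sqrt{5} \approx - 11.18 i$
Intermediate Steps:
$J{\left(d \right)} = -2 + d$
$z{\left(I \right)} = 4$ ($z{\left(I \right)} = 6 - 2 = 4$)
$T{\left(U,X \right)} = 6 + U$
$S{\left(k,C \right)} = 0$ ($S{\left(k,C \right)} = 0 \cdot 5 = 0$)
$Y = 80$ ($Y = 8 \cdot 10 = 80$)
$W{\left(f,j \right)} = i \sqrt{5}$ ($W{\left(f,j \right)} = \sqrt{0 - 5} = \sqrt{-5} = i \sqrt{5}$)
$W{\left(Y,-12 \right)} J{\left(-3 \right)} = i \sqrt{5} \left(-2 - 3\right) = i \sqrt{5} \left(-5\right) = - 5 i \sqrt{5}$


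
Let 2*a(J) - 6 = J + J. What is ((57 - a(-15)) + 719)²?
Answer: 620944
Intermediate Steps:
a(J) = 3 + J (a(J) = 3 + (J + J)/2 = 3 + (2*J)/2 = 3 + J)
((57 - a(-15)) + 719)² = ((57 - (3 - 15)) + 719)² = ((57 - 1*(-12)) + 719)² = ((57 + 12) + 719)² = (69 + 719)² = 788² = 620944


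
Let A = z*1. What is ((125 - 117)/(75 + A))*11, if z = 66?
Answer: 88/141 ≈ 0.62411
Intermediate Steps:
A = 66 (A = 66*1 = 66)
((125 - 117)/(75 + A))*11 = ((125 - 117)/(75 + 66))*11 = (8/141)*11 = 88/141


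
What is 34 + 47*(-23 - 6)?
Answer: -1329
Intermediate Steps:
34 + 47*(-23 - 6) = 34 + 47*(-29) = 34 - 1363 = -1329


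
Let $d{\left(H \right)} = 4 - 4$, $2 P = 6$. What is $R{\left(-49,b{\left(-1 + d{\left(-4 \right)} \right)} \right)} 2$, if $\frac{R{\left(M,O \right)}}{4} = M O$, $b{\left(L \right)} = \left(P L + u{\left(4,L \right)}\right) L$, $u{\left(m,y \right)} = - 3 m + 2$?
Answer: $-5096$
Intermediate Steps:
$P = 3$ ($P = \frac{1}{2} \cdot 6 = 3$)
$d{\left(H \right)} = 0$ ($d{\left(H \right)} = 4 - 4 = 0$)
$u{\left(m,y \right)} = 2 - 3 m$
$b{\left(L \right)} = L \left(-10 + 3 L\right)$ ($b{\left(L \right)} = \left(3 L + \left(2 - 12\right)\right) L = \left(3 L - 10\right) L = \left(-10 + 3 L\right) L = L \left(-10 + 3 L\right)$)
$R{\left(M,O \right)} = 4 M O$
$R{\left(-49,b{\left(-1 + d{\left(-4 \right)} \right)} \right)} 2 = 4 \left(-49\right) \left(-1 + 0\right) \left(-10 + 3 \left(-1 + 0\right)\right) 2 = 4 \left(-49\right) \left(- (-10 + 3 \left(-1\right))\right) 2 = 4 \left(-49\right) \left(- (-10 - 3)\right) 2 = 4 \left(-49\right) \left(\left(-1\right) \left(-13\right)\right) 2 = 4 \left(-49\right) 13 \cdot 2 = \left(-2548\right) 2 = -5096$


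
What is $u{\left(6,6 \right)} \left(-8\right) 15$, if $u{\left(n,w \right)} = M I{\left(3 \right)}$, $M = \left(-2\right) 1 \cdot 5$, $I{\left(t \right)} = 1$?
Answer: $1200$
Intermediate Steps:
$M = -10$ ($M = \left(-2\right) 5 = -10$)
$u{\left(n,w \right)} = -10$ ($u{\left(n,w \right)} = \left(-10\right) 1 = -10$)
$u{\left(6,6 \right)} \left(-8\right) 15 = \left(-10\right) \left(-8\right) 15 = 80 \cdot 15 = 1200$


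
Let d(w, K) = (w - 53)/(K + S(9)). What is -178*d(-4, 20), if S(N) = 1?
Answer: 3382/7 ≈ 483.14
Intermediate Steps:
d(w, K) = (-53 + w)/(1 + K) (d(w, K) = (w - 53)/(K + 1) = (-53 + w)/(1 + K))
-178*d(-4, 20) = -178*(-53 - 4)/(1 + 20) = -178*(-57)/21 = -178*(-19/7) = 3382/7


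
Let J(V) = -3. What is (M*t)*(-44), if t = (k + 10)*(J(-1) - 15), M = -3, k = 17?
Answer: -64152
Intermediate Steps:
t = -486 (t = (17 + 10)*(-3 - 15) = 27*(-18) = -486)
(M*t)*(-44) = -3*(-486)*(-44) = 1458*(-44) = -64152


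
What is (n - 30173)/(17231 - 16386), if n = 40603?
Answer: 2086/169 ≈ 12.343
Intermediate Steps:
(n - 30173)/(17231 - 16386) = (40603 - 30173)/(17231 - 16386) = 10430/845 = 10430*(1/845) = 2086/169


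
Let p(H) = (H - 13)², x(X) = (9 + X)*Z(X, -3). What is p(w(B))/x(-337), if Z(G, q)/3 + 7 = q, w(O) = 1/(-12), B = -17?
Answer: 24649/1416960 ≈ 0.017396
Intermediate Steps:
w(O) = -1/12
Z(G, q) = -21 + 3*q
x(X) = -270 - 30*X (x(X) = (9 + X)*(-21 + 3*(-3)) = (9 + X)*(-21 - 9) = (9 + X)*(-30) = -270 - 30*X)
p(H) = (-13 + H)²
p(w(B))/x(-337) = (-13 - 1/12)²/(-270 - 30*(-337)) = (-157/12)²/(-270 + 10110) = (24649/144)/9840 = (24649/144)*(1/9840) = 24649/1416960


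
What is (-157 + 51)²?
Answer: 11236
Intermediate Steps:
(-157 + 51)² = (-106)² = 11236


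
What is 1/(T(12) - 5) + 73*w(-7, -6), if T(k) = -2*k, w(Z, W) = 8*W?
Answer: -101617/29 ≈ -3504.0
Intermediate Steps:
1/(T(12) - 5) + 73*w(-7, -6) = 1/(-2*12 - 5) + 73*(8*(-6)) = 1/(-24 - 5) + 73*(-48) = 1/(-29) - 3504 = -1/29 - 3504 = -101617/29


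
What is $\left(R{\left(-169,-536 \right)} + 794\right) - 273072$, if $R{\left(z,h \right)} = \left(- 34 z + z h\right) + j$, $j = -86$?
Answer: $-176034$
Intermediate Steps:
$R{\left(z,h \right)} = -86 - 34 z + h z$ ($R{\left(z,h \right)} = \left(- 34 z + z h\right) - 86 = \left(- 34 z + h z\right) - 86 = -86 - 34 z + h z$)
$\left(R{\left(-169,-536 \right)} + 794\right) - 273072 = \left(\left(-86 - -5746 - -90584\right) + 794\right) - 273072 = \left(\left(-86 + 5746 + 90584\right) + 794\right) - 273072 = \left(96244 + 794\right) - 273072 = 97038 - 273072 = -176034$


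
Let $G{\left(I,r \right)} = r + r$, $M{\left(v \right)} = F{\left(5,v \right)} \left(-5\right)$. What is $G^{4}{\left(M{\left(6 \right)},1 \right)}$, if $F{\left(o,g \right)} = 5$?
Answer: $16$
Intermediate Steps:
$M{\left(v \right)} = -25$ ($M{\left(v \right)} = 5 \left(-5\right) = -25$)
$G{\left(I,r \right)} = 2 r$
$G^{4}{\left(M{\left(6 \right)},1 \right)} = \left(2 \cdot 1\right)^{4} = 2^{4} = 16$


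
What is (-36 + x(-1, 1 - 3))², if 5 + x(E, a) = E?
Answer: 1764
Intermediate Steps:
x(E, a) = -5 + E
(-36 + x(-1, 1 - 3))² = (-36 + (-5 - 1))² = (-36 - 6)² = (-42)² = 1764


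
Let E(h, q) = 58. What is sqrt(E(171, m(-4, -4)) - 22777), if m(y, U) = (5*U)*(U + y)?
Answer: I*sqrt(22719) ≈ 150.73*I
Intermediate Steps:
m(y, U) = 5*U*(U + y)
sqrt(E(171, m(-4, -4)) - 22777) = sqrt(58 - 22777) = sqrt(-22719) = I*sqrt(22719)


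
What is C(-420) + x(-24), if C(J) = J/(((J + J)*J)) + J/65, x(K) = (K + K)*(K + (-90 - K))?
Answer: 47103827/10920 ≈ 4313.5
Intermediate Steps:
x(K) = -180*K (x(K) = (2*K)*(-90) = -180*K)
C(J) = 1/(2*J) + J/65 (C(J) = J/(((2*J)*J)) + J*(1/65) = J/((2*J**2)) + J/65 = J*(1/(2*J**2)) + J/65 = 1/(2*J) + J/65)
C(-420) + x(-24) = ((1/2)/(-420) + (1/65)*(-420)) - 180*(-24) = ((1/2)*(-1/420) - 84/13) + 4320 = (-1/840 - 84/13) + 4320 = -70573/10920 + 4320 = 47103827/10920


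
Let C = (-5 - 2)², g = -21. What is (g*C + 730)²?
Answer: 89401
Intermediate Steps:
C = 49 (C = (-7)² = 49)
(g*C + 730)² = (-21*49 + 730)² = (-1029 + 730)² = (-299)² = 89401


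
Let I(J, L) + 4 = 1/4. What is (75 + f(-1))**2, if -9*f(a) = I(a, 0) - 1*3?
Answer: 91809/16 ≈ 5738.1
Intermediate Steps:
I(J, L) = -15/4 (I(J, L) = -4 + 1/4 = -15/4)
f(a) = 3/4 (f(a) = -(-15/4 - 1*3)/9 = -(-15/4 - 3)/9 = -1/9*(-27/4) = 3/4)
(75 + f(-1))**2 = (75 + 3/4)**2 = (303/4)**2 = 91809/16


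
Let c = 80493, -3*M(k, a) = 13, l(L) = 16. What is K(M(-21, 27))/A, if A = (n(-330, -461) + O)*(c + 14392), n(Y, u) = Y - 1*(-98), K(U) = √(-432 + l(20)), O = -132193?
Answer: -4*I*√26/12565146125 ≈ -1.6232e-9*I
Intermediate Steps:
M(k, a) = -13/3 (M(k, a) = -⅓*13 = -13/3)
K(U) = 4*I*√26 (K(U) = √(-432 + 16) = √(-416) = 4*I*√26)
n(Y, u) = 98 + Y (n(Y, u) = Y + 98 = 98 + Y)
A = -12565146125 (A = ((98 - 330) - 132193)*(80493 + 14392) = (-232 - 132193)*94885 = -132425*94885 = -12565146125)
K(M(-21, 27))/A = (4*I*√26)/(-12565146125) = (4*I*√26)*(-1/12565146125) = -4*I*√26/12565146125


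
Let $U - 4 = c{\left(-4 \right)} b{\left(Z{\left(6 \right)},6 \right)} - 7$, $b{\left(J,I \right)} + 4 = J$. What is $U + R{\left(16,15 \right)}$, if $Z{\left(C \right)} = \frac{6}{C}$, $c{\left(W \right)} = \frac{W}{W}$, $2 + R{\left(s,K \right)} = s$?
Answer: $8$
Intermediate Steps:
$R{\left(s,K \right)} = -2 + s$
$c{\left(W \right)} = 1$
$b{\left(J,I \right)} = -4 + J$
$U = -6$ ($U = 4 - \left(7 - \left(-4 + \frac{6}{6}\right)\right) = 4 - \left(7 - \left(-4 + 6 \cdot \frac{1}{6}\right)\right) = 4 - \left(7 - \left(-4 + 1\right)\right) = 4 + \left(1 \left(-3\right) - 7\right) = 4 - 10 = -6$)
$U + R{\left(16,15 \right)} = -6 + \left(-2 + 16\right) = -6 + 14 = 8$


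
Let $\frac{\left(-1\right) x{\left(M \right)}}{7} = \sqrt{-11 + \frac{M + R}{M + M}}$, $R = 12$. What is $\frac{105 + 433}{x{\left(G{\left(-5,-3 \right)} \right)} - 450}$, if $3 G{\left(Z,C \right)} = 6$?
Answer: $- \frac{32280}{27049} + \frac{3766 i \sqrt{30}}{405735} \approx -1.1934 + 0.050839 i$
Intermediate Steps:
$G{\left(Z,C \right)} = 2$ ($G{\left(Z,C \right)} = \frac{1}{3} \cdot 6 = 2$)
$x{\left(M \right)} = - 7 \sqrt{-11 + \frac{12 + M}{2 M}}$ ($x{\left(M \right)} = - 7 \sqrt{-11 + \frac{M + 12}{M + M}} = - 7 \sqrt{-11 + \frac{12 + M}{2 M}}$)
$\frac{105 + 433}{x{\left(G{\left(-5,-3 \right)} \right)} - 450} = \frac{105 + 433}{- \frac{7 \sqrt{-42 + \frac{24}{2}}}{2} - 450} = \frac{538}{- \frac{7 \sqrt{-42 + 24 \cdot \frac{1}{2}}}{2} - 450} = \frac{538}{- \frac{7 \sqrt{-42 + 12}}{2} - 450} = \frac{538}{- \frac{7 \sqrt{-30}}{2} - 450} = \frac{538}{- \frac{7 i \sqrt{30}}{2} - 450} = \frac{538}{-450 - \frac{7 i \sqrt{30}}{2}}$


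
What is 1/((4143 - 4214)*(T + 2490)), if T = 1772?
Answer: -1/302602 ≈ -3.3047e-6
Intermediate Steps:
1/((4143 - 4214)*(T + 2490)) = 1/((4143 - 4214)*(1772 + 2490)) = 1/(-71*4262) = 1/(-302602) = -1/302602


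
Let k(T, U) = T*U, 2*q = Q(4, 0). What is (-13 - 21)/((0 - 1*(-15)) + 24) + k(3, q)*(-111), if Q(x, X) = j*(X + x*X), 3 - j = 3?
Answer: -34/39 ≈ -0.87179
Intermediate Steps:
j = 0 (j = 3 - 1*3 = 3 - 3 = 0)
Q(x, X) = 0 (Q(x, X) = 0*(X + x*X) = 0*(X + X*x) = 0)
q = 0 (q = (½)*0 = 0)
(-13 - 21)/((0 - 1*(-15)) + 24) + k(3, q)*(-111) = (-13 - 21)/((0 - 1*(-15)) + 24) + (3*0)*(-111) = -34/((0 + 15) + 24) + 0*(-111) = -34/(15 + 24) + 0 = -34/39 + 0 = -34/39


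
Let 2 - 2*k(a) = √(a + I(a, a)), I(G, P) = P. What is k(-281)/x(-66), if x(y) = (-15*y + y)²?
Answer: 1/853776 - I*√562/1707552 ≈ 1.1713e-6 - 1.3883e-5*I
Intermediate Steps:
x(y) = 196*y² (x(y) = (-14*y)² = 196*y²)
k(a) = 1 - √2*√a/2 (k(a) = 1 - √(a + a)/2 = 1 - √2*√a/2)
k(-281)/x(-66) = (1 - √2*√(-281)/2)/((196*(-66)²)) = (1 - √2*I*√281/2)/((196*4356)) = (1 - I*√562/2)/853776 = (1 - I*√562/2)*(1/853776) = 1/853776 - I*√562/1707552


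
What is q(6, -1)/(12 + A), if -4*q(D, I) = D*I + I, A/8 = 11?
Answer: 7/400 ≈ 0.017500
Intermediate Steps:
A = 88 (A = 8*11 = 88)
q(D, I) = -I/4 - D*I/4 (q(D, I) = -(D*I + I)/4 = -(I + D*I)/4 = -I/4 - D*I/4)
q(6, -1)/(12 + A) = (-1/4*(-1)*(1 + 6))/(12 + 88) = (-1/4*(-1)*7)/100 = (1/100)*(7/4) = 7/400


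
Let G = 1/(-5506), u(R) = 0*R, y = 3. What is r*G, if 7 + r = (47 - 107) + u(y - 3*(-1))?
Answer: 67/5506 ≈ 0.012169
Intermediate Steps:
u(R) = 0
r = -67 (r = -7 + ((47 - 107) + 0) = -7 + (-60 + 0) = -7 - 60 = -67)
G = -1/5506 ≈ -0.00018162
r*G = -67*(-1/5506) = 67/5506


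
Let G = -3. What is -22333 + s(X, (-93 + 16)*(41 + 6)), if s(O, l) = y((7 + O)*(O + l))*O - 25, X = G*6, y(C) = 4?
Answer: -22430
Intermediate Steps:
X = -18 (X = -3*6 = -18)
s(O, l) = -25 + 4*O (s(O, l) = 4*O - 25 = -25 + 4*O)
-22333 + s(X, (-93 + 16)*(41 + 6)) = -22333 + (-25 + 4*(-18)) = -22333 + (-25 - 72) = -22333 - 97 = -22430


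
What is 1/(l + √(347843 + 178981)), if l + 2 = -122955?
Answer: -122957/15117897025 - 18*√1626/15117897025 ≈ -8.1812e-6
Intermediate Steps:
l = -122957 (l = -2 - 122955 = -122957)
1/(l + √(347843 + 178981)) = 1/(-122957 + √(347843 + 178981)) = 1/(-122957 + √526824) = 1/(-122957 + 18*√1626)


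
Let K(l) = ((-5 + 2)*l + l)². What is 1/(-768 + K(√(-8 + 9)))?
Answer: -1/764 ≈ -0.0013089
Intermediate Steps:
K(l) = 4*l² (K(l) = (-3*l + l)² = (-2*l)² = 4*l²)
1/(-768 + K(√(-8 + 9))) = 1/(-768 + 4*(√(-8 + 9))²) = 1/(-768 + 4*(√1)²) = 1/(-768 + 4*1²) = 1/(-768 + 4*1) = 1/(-768 + 4) = 1/(-764) = -1/764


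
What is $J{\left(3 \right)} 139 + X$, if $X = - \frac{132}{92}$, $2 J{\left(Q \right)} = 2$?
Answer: $\frac{3164}{23} \approx 137.57$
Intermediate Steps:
$J{\left(Q \right)} = 1$ ($J{\left(Q \right)} = \frac{1}{2} \cdot 2 = 1$)
$X = - \frac{33}{23}$ ($X = \left(-132\right) \frac{1}{92} = - \frac{33}{23} \approx -1.4348$)
$J{\left(3 \right)} 139 + X = 1 \cdot 139 - \frac{33}{23} = 139 - \frac{33}{23} = \frac{3164}{23}$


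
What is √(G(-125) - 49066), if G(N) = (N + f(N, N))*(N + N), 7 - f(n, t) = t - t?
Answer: 3*I*√2174 ≈ 139.88*I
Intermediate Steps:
f(n, t) = 7 (f(n, t) = 7 - (t - t) = 7 - 1*0 = 7 + 0 = 7)
G(N) = 2*N*(7 + N) (G(N) = (N + 7)*(N + N) = (7 + N)*(2*N) = 2*N*(7 + N))
√(G(-125) - 49066) = √(2*(-125)*(7 - 125) - 49066) = √(2*(-125)*(-118) - 49066) = √(29500 - 49066) = √(-19566) = 3*I*√2174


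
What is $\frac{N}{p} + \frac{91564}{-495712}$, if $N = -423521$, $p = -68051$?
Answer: $\frac{2995785591}{496083784} \approx 6.0389$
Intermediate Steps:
$\frac{N}{p} + \frac{91564}{-495712} = - \frac{423521}{-68051} + \frac{91564}{-495712} = \left(-423521\right) \left(- \frac{1}{68051}\right) + 91564 \left(- \frac{1}{495712}\right) = \frac{24913}{4003} - \frac{22891}{123928} = \frac{2995785591}{496083784}$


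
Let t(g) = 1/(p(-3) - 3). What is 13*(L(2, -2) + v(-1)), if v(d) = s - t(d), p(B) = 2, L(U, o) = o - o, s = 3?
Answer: 52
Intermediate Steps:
L(U, o) = 0
t(g) = -1 (t(g) = 1/(2 - 3) = 1/(-1) = -1)
v(d) = 4 (v(d) = 3 - 1*(-1) = 3 + 1 = 4)
13*(L(2, -2) + v(-1)) = 13*(0 + 4) = 13*4 = 52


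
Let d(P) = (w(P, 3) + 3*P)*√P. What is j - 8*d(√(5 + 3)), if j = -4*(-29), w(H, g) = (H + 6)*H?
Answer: 116 - 288*2^(¼) - 64*2^(¾) ≈ -334.13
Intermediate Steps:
w(H, g) = H*(6 + H) (w(H, g) = (6 + H)*H = H*(6 + H))
j = 116
d(P) = √P*(3*P + P*(6 + P)) (d(P) = (P*(6 + P) + 3*P)*√P = (3*P + P*(6 + P))*√P = √P*(3*P + P*(6 + P)))
j - 8*d(√(5 + 3)) = 116 - 8*(√(5 + 3))^(3/2)*(9 + √(5 + 3)) = 116 - 8*(√8)^(3/2)*(9 + √8) = 116 - 8*(2*√2)^(3/2)*(9 + 2*√2) = 116 - 8*4*2^(¼)*(9 + 2*√2) = 116 - 32*2^(¼)*(9 + 2*√2)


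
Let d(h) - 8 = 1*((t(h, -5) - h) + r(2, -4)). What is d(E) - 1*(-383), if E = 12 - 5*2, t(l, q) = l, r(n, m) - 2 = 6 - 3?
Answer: 396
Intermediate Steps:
r(n, m) = 5 (r(n, m) = 2 + (6 - 3) = 2 + 3 = 5)
E = 2 (E = 12 - 1*10 = 12 - 10 = 2)
d(h) = 13 (d(h) = 8 + 1*((h - h) + 5) = 8 + 1*(0 + 5) = 8 + 1*5 = 8 + 5 = 13)
d(E) - 1*(-383) = 13 - 1*(-383) = 13 + 383 = 396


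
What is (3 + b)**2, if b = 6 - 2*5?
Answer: 1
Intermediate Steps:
b = -4 (b = 6 - 10 = -4)
(3 + b)**2 = (3 - 4)**2 = (-1)**2 = 1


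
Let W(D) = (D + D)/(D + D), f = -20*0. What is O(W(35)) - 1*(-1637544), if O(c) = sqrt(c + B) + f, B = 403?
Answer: 1637544 + 2*sqrt(101) ≈ 1.6376e+6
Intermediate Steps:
f = 0
W(D) = 1 (W(D) = (2*D)/((2*D)) = (2*D)*(1/(2*D)) = 1)
O(c) = sqrt(403 + c) (O(c) = sqrt(c + 403) + 0 = sqrt(403 + c) + 0 = sqrt(403 + c))
O(W(35)) - 1*(-1637544) = sqrt(403 + 1) - 1*(-1637544) = sqrt(404) + 1637544 = 2*sqrt(101) + 1637544 = 1637544 + 2*sqrt(101)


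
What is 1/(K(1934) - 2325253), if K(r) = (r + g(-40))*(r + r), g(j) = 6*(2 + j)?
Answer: 1/4273555 ≈ 2.3400e-7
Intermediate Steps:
g(j) = 12 + 6*j
K(r) = 2*r*(-228 + r) (K(r) = (r + (12 + 6*(-40)))*(r + r) = (r + (12 - 240))*(2*r) = (r - 228)*(2*r) = (-228 + r)*(2*r) = 2*r*(-228 + r))
1/(K(1934) - 2325253) = 1/(2*1934*(-228 + 1934) - 2325253) = 1/(2*1934*1706 - 2325253) = 1/(6598808 - 2325253) = 1/4273555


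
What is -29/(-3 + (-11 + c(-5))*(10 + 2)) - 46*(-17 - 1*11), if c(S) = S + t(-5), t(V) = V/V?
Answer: 235733/183 ≈ 1288.2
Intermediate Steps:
t(V) = 1
c(S) = 1 + S (c(S) = S + 1 = 1 + S)
-29/(-3 + (-11 + c(-5))*(10 + 2)) - 46*(-17 - 1*11) = -29/(-3 + (-11 + (1 - 5))*(10 + 2)) - 46*(-17 - 1*11) = -29/(-3 + (-11 - 4)*12) - 46*(-17 - 11) = -29/(-3 - 15*12) - 46*(-28) = -29/(-3 - 180) + 1288 = -29/(-183) + 1288 = -29*(-1/183) + 1288 = 29/183 + 1288 = 235733/183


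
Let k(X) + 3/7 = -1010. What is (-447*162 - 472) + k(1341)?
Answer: -517275/7 ≈ -73896.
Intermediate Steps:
k(X) = -7073/7 (k(X) = -3/7 - 1010 = -7073/7)
(-447*162 - 472) + k(1341) = (-447*162 - 472) - 7073/7 = (-72414 - 472) - 7073/7 = -72886 - 7073/7 = -517275/7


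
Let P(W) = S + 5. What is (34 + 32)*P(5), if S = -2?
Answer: 198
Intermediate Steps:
P(W) = 3 (P(W) = -2 + 5 = 3)
(34 + 32)*P(5) = (34 + 32)*3 = 66*3 = 198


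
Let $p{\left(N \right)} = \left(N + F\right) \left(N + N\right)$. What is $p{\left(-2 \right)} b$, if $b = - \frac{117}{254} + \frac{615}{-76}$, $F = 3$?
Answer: $\frac{82551}{2413} \approx 34.211$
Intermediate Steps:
$p{\left(N \right)} = 2 N \left(3 + N\right)$ ($p{\left(N \right)} = \left(N + 3\right) \left(N + N\right) = \left(3 + N\right) 2 N = 2 N \left(3 + N\right)$)
$b = - \frac{82551}{9652}$ ($b = \left(-117\right) \frac{1}{254} + 615 \left(- \frac{1}{76}\right) = - \frac{117}{254} - \frac{615}{76} = - \frac{82551}{9652} \approx -8.5527$)
$p{\left(-2 \right)} b = 2 \left(-2\right) \left(3 - 2\right) \left(- \frac{82551}{9652}\right) = 2 \left(-2\right) 1 \left(- \frac{82551}{9652}\right) = \left(-4\right) \left(- \frac{82551}{9652}\right) = \frac{82551}{2413}$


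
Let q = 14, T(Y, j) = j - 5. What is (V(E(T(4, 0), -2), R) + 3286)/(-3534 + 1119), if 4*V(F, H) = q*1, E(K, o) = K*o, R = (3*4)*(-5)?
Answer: -2193/1610 ≈ -1.3621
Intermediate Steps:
T(Y, j) = -5 + j
R = -60 (R = 12*(-5) = -60)
V(F, H) = 7/2 (V(F, H) = (14*1)/4 = (¼)*14 = 7/2)
(V(E(T(4, 0), -2), R) + 3286)/(-3534 + 1119) = (7/2 + 3286)/(-3534 + 1119) = (6579/2)/(-2415) = (6579/2)*(-1/2415) = -2193/1610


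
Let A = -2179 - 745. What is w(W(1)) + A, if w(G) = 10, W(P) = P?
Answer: -2914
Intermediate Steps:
A = -2924
w(W(1)) + A = 10 - 2924 = -2914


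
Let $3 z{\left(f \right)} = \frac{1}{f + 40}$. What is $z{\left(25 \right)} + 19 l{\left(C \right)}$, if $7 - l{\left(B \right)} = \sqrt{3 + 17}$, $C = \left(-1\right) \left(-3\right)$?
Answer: $\frac{25936}{195} - 38 \sqrt{5} \approx 48.035$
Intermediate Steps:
$C = 3$
$l{\left(B \right)} = 7 - 2 \sqrt{5}$ ($l{\left(B \right)} = 7 - \sqrt{3 + 17} = 7 - \sqrt{20} = 7 - 2 \sqrt{5}$)
$z{\left(f \right)} = \frac{1}{3 \left(40 + f\right)}$ ($z{\left(f \right)} = \frac{1}{3 \left(f + 40\right)} = \frac{1}{3 \left(40 + f\right)}$)
$z{\left(25 \right)} + 19 l{\left(C \right)} = \frac{1}{3 \left(40 + 25\right)} + 19 \left(7 - 2 \sqrt{5}\right) = \frac{1}{3 \cdot 65} + \left(133 - 38 \sqrt{5}\right) = \frac{1}{3} \cdot \frac{1}{65} + \left(133 - 38 \sqrt{5}\right) = \frac{1}{195} + \left(133 - 38 \sqrt{5}\right) = \frac{25936}{195} - 38 \sqrt{5}$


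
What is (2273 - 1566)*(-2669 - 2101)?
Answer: -3372390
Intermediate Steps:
(2273 - 1566)*(-2669 - 2101) = 707*(-4770) = -3372390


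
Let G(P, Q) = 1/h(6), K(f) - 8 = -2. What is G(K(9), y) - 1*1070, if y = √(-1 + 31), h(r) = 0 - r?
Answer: -6421/6 ≈ -1070.2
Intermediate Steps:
K(f) = 6 (K(f) = 8 - 2 = 6)
h(r) = -r
y = √30 ≈ 5.4772
G(P, Q) = -⅙ (G(P, Q) = 1/(-1*6) = 1/(-6) = -⅙)
G(K(9), y) - 1*1070 = -⅙ - 1*1070 = -⅙ - 1070 = -6421/6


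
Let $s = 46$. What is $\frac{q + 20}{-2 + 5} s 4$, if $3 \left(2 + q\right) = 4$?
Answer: $\frac{10672}{9} \approx 1185.8$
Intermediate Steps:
$q = - \frac{2}{3}$ ($q = -2 + \frac{1}{3} \cdot 4 = -2 + \frac{4}{3} = - \frac{2}{3} \approx -0.66667$)
$\frac{q + 20}{-2 + 5} s 4 = \frac{- \frac{2}{3} + 20}{-2 + 5} \cdot 46 \cdot 4 = \frac{58}{3 \cdot 3} \cdot 46 \cdot 4 = \frac{58}{3} \cdot \frac{1}{3} \cdot 46 \cdot 4 = \frac{58}{9} \cdot 46 \cdot 4 = \frac{2668}{9} \cdot 4 = \frac{10672}{9}$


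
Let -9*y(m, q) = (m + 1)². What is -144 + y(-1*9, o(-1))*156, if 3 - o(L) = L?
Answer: -3760/3 ≈ -1253.3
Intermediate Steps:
o(L) = 3 - L
y(m, q) = -(1 + m)²/9 (y(m, q) = -(m + 1)²/9 = -(1 + m)²/9)
-144 + y(-1*9, o(-1))*156 = -144 - (1 - 1*9)²/9*156 = -144 - (1 - 9)²/9*156 = -144 - ⅑*(-8)²*156 = -144 - ⅑*64*156 = -144 - 64/9*156 = -144 - 3328/3 = -3760/3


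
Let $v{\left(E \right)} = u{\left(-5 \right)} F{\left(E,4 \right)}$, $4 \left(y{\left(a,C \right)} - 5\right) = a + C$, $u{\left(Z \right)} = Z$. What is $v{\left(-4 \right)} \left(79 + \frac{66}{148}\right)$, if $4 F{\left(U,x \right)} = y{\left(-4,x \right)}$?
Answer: $- \frac{146975}{296} \approx -496.54$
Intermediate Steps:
$y{\left(a,C \right)} = 5 + \frac{C}{4} + \frac{a}{4}$ ($y{\left(a,C \right)} = 5 + \frac{a + C}{4} = 5 + \frac{C + a}{4} = 5 + \left(\frac{C}{4} + \frac{a}{4}\right) = 5 + \frac{C}{4} + \frac{a}{4}$)
$F{\left(U,x \right)} = 1 + \frac{x}{16}$ ($F{\left(U,x \right)} = \frac{5 + \frac{x}{4} + \frac{1}{4} \left(-4\right)}{4} = \frac{5 + \frac{x}{4} - 1}{4} = \frac{4 + \frac{x}{4}}{4} = 1 + \frac{x}{16}$)
$v{\left(E \right)} = - \frac{25}{4}$ ($v{\left(E \right)} = - 5 \left(1 + \frac{1}{16} \cdot 4\right) = - 5 \left(1 + \frac{1}{4}\right) = \left(-5\right) \frac{5}{4} = - \frac{25}{4}$)
$v{\left(-4 \right)} \left(79 + \frac{66}{148}\right) = - \frac{25 \left(79 + \frac{66}{148}\right)}{4} = - \frac{25 \left(79 + 66 \cdot \frac{1}{148}\right)}{4} = - \frac{25 \left(79 + \frac{33}{74}\right)}{4} = \left(- \frac{25}{4}\right) \frac{5879}{74} = - \frac{146975}{296}$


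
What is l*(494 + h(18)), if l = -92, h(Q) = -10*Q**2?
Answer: 252632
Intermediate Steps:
l*(494 + h(18)) = -92*(494 - 10*18**2) = -92*(494 - 10*324) = -92*(494 - 3240) = -92*(-2746) = 252632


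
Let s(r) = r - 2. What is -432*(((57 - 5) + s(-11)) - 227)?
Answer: 81216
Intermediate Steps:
s(r) = -2 + r
-432*(((57 - 5) + s(-11)) - 227) = -432*(((57 - 5) + (-2 - 11)) - 227) = -432*((52 - 13) - 227) = -432*(39 - 227) = -432*(-188) = 81216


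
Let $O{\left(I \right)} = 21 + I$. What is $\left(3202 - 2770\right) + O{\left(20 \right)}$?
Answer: $473$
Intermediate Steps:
$\left(3202 - 2770\right) + O{\left(20 \right)} = \left(3202 - 2770\right) + \left(21 + 20\right) = 432 + 41 = 473$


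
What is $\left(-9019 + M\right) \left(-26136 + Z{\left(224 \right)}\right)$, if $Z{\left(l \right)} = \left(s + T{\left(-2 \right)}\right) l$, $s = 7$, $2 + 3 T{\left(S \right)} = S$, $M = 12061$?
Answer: $-75644400$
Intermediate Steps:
$T{\left(S \right)} = - \frac{2}{3} + \frac{S}{3}$
$Z{\left(l \right)} = \frac{17 l}{3}$ ($Z{\left(l \right)} = \left(7 + \left(- \frac{2}{3} + \frac{1}{3} \left(-2\right)\right)\right) l = \left(7 - \frac{4}{3}\right) l = \frac{17 l}{3}$)
$\left(-9019 + M\right) \left(-26136 + Z{\left(224 \right)}\right) = \left(-9019 + 12061\right) \left(-26136 + \frac{17}{3} \cdot 224\right) = 3042 \left(-26136 + \frac{3808}{3}\right) = 3042 \left(- \frac{74600}{3}\right) = -75644400$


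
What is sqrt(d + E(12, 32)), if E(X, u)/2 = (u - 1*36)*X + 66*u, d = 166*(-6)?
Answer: 6*sqrt(87) ≈ 55.964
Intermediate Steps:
d = -996
E(X, u) = 132*u + 2*X*(-36 + u) (E(X, u) = 2*((u - 1*36)*X + 66*u) = 2*((u - 36)*X + 66*u) = 2*((-36 + u)*X + 66*u) = 2*(X*(-36 + u) + 66*u) = 2*(66*u + X*(-36 + u)) = 132*u + 2*X*(-36 + u))
sqrt(d + E(12, 32)) = sqrt(-996 + (-72*12 + 132*32 + 2*12*32)) = sqrt(-996 + (-864 + 4224 + 768)) = sqrt(-996 + 4128) = sqrt(3132) = 6*sqrt(87)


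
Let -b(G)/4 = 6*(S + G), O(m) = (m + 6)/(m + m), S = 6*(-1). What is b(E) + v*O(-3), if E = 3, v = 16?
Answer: 64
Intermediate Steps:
S = -6
O(m) = (6 + m)/(2*m) (O(m) = (6 + m)/((2*m)) = (6 + m)*(1/(2*m)) = (6 + m)/(2*m))
b(G) = 144 - 24*G (b(G) = -24*(-6 + G) = -4*(-36 + 6*G) = 144 - 24*G)
b(E) + v*O(-3) = (144 - 24*3) + 16*((1/2)*(6 - 3)/(-3)) = (144 - 72) + 16*((1/2)*(-1/3)*3) = 72 + 16*(-1/2) = 72 - 8 = 64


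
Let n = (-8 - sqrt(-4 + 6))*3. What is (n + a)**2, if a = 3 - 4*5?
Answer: 1699 + 246*sqrt(2) ≈ 2046.9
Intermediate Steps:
n = -24 - 3*sqrt(2) (n = (-8 - sqrt(2))*3 = -24 - 3*sqrt(2) ≈ -28.243)
a = -17 (a = 3 - 20 = -17)
(n + a)**2 = ((-24 - 3*sqrt(2)) - 17)**2 = (-41 - 3*sqrt(2))**2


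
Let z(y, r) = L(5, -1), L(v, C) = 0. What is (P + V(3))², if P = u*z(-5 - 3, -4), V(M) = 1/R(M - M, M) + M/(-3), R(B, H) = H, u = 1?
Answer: 4/9 ≈ 0.44444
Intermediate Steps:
z(y, r) = 0
V(M) = 1/M - M/3 (V(M) = 1/M + M/(-3) = 1/M + M*(-⅓) = 1/M - M/3)
P = 0 (P = 1*0 = 0)
(P + V(3))² = (0 + (1/3 - ⅓*3))² = (0 + (⅓ - 1))² = (0 - ⅔)² = (-⅔)² = 4/9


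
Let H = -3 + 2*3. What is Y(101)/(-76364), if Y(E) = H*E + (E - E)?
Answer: -303/76364 ≈ -0.0039678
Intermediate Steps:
H = 3 (H = -3 + 6 = 3)
Y(E) = 3*E (Y(E) = 3*E + (E - E) = 3*E + 0 = 3*E)
Y(101)/(-76364) = (3*101)/(-76364) = 303*(-1/76364) = -303/76364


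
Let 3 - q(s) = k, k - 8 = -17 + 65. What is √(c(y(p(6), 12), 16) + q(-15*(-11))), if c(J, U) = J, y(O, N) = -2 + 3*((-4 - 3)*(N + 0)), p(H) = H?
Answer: I*√307 ≈ 17.521*I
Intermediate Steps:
y(O, N) = -2 - 21*N (y(O, N) = -2 + 3*(-7*N) = -2 - 21*N)
k = 56 (k = 8 + (-17 + 65) = 8 + 48 = 56)
q(s) = -53 (q(s) = 3 - 1*56 = 3 - 56 = -53)
√(c(y(p(6), 12), 16) + q(-15*(-11))) = √((-2 - 21*12) - 53) = √((-2 - 252) - 53) = √(-254 - 53) = √(-307) = I*√307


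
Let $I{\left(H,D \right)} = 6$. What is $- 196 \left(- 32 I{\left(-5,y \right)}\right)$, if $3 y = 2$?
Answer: $37632$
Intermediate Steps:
$y = \frac{2}{3}$ ($y = \frac{1}{3} \cdot 2 = \frac{2}{3} \approx 0.66667$)
$- 196 \left(- 32 I{\left(-5,y \right)}\right) = - 196 \left(\left(-32\right) 6\right) = \left(-196\right) \left(-192\right) = 37632$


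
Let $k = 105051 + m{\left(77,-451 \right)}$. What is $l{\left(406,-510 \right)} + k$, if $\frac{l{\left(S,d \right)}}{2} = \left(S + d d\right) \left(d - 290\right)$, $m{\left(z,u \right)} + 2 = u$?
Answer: $-416705002$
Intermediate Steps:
$m{\left(z,u \right)} = -2 + u$
$k = 104598$ ($k = 105051 - 453 = 104598$)
$l{\left(S,d \right)} = 2 \left(-290 + d\right) \left(S + d^{2}\right)$ ($l{\left(S,d \right)} = 2 \left(S + d d\right) \left(d - 290\right) = 2 \left(S + d^{2}\right) \left(-290 + d\right) = 2 \left(-290 + d\right) \left(S + d^{2}\right)$)
$l{\left(406,-510 \right)} + k = \left(\left(-580\right) 406 - 580 \left(-510\right)^{2} + 2 \left(-510\right)^{3} + 2 \cdot 406 \left(-510\right)\right) + 104598 = \left(-235480 - 150858000 + 2 \left(-132651000\right) - 414120\right) + 104598 = \left(-235480 - 150858000 - 265302000 - 414120\right) + 104598 = -416809600 + 104598 = -416705002$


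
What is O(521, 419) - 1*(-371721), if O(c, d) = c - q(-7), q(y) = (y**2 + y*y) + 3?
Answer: 372141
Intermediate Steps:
q(y) = 3 + 2*y**2 (q(y) = (y**2 + y**2) + 3 = 2*y**2 + 3 = 3 + 2*y**2)
O(c, d) = -101 + c (O(c, d) = c - (3 + 2*(-7)**2) = c - (3 + 2*49) = c - (3 + 98) = c - 1*101 = c - 101 = -101 + c)
O(521, 419) - 1*(-371721) = (-101 + 521) - 1*(-371721) = 420 + 371721 = 372141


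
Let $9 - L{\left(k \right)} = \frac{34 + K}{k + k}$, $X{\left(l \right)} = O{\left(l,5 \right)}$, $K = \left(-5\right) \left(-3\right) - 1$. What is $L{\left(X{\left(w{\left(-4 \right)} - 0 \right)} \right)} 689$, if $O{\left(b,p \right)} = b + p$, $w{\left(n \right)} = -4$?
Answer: $-10335$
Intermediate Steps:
$K = 14$ ($K = 15 - 1 = 14$)
$X{\left(l \right)} = 5 + l$ ($X{\left(l \right)} = l + 5 = 5 + l$)
$L{\left(k \right)} = 9 - \frac{24}{k}$ ($L{\left(k \right)} = 9 - \frac{34 + 14}{k + k} = 9 - \frac{48}{2 k} = 9 - 48 \frac{1}{2 k} = 9 - \frac{24}{k}$)
$L{\left(X{\left(w{\left(-4 \right)} - 0 \right)} \right)} 689 = \left(9 - \frac{24}{5 - 4}\right) 689 = \left(9 - \frac{24}{1}\right) 689 = \left(9 - 24\right) 689 = \left(-15\right) 689 = -10335$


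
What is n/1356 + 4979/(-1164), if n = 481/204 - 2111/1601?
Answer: -183723303319/42958877328 ≈ -4.2767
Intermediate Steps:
n = 339437/326604 (n = 481*(1/204) - 2111*1/1601 = 481/204 - 2111/1601 = 339437/326604 ≈ 1.0393)
n/1356 + 4979/(-1164) = (339437/326604)/1356 + 4979/(-1164) = (339437/326604)*(1/1356) + 4979*(-1/1164) = 339437/442875024 - 4979/1164 = -183723303319/42958877328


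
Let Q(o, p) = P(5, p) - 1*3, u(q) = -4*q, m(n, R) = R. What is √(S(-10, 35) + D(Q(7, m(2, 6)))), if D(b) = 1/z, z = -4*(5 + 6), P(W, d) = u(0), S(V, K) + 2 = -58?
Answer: I*√29051/22 ≈ 7.7474*I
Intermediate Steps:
S(V, K) = -60 (S(V, K) = -2 - 58 = -60)
P(W, d) = 0 (P(W, d) = -4*0 = 0)
Q(o, p) = -3 (Q(o, p) = 0 - 1*3 = 0 - 3 = -3)
z = -44 (z = -4*11 = -44)
D(b) = -1/44 (D(b) = 1/(-44) = -1/44)
√(S(-10, 35) + D(Q(7, m(2, 6)))) = √(-60 - 1/44) = √(-2641/44) = I*√29051/22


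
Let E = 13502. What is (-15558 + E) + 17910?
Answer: 15854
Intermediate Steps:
(-15558 + E) + 17910 = (-15558 + 13502) + 17910 = -2056 + 17910 = 15854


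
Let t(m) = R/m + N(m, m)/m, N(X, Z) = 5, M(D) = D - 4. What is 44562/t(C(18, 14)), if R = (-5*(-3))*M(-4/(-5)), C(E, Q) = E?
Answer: -802116/43 ≈ -18654.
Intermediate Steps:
M(D) = -4 + D
R = -48 (R = (-5*(-3))*(-4 - 4/(-5)) = 15*(-4 - 4*(-⅕)) = 15*(-4 + ⅘) = 15*(-16/5) = -48)
t(m) = -43/m (t(m) = -48/m + 5/m = -43/m)
44562/t(C(18, 14)) = 44562/((-43/18)) = 44562/((-43*1/18)) = 44562/(-43/18) = 44562*(-18/43) = -802116/43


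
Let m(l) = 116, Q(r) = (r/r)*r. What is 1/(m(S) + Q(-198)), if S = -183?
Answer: -1/82 ≈ -0.012195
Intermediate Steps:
Q(r) = r (Q(r) = 1*r = r)
1/(m(S) + Q(-198)) = 1/(116 - 198) = 1/(-82) = -1/82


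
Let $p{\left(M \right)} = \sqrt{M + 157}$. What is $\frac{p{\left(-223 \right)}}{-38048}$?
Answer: $- \frac{i \sqrt{66}}{38048} \approx - 0.00021352 i$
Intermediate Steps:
$p{\left(M \right)} = \sqrt{157 + M}$
$\frac{p{\left(-223 \right)}}{-38048} = \frac{\sqrt{157 - 223}}{-38048} = \sqrt{-66} \left(- \frac{1}{38048}\right) = i \sqrt{66} \left(- \frac{1}{38048}\right) = - \frac{i \sqrt{66}}{38048}$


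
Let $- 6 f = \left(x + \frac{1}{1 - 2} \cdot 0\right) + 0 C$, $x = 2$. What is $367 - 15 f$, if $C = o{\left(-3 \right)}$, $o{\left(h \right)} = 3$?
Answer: $372$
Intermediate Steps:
$C = 3$
$f = - \frac{1}{3}$ ($f = - \frac{\left(2 + \frac{1}{1 - 2} \cdot 0\right) + 0 \cdot 3}{6} = - \frac{\left(2 + \frac{1}{-1} \cdot 0\right) + 0}{6} = - \frac{\left(2 - 0\right) + 0}{6} = - \frac{\left(2 + 0\right) + 0}{6} = - \frac{2 + 0}{6} = \left(- \frac{1}{6}\right) 2 = - \frac{1}{3} \approx -0.33333$)
$367 - 15 f = 367 - -5 = 367 + 5 = 372$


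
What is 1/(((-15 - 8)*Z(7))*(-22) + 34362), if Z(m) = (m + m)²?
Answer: 1/133538 ≈ 7.4885e-6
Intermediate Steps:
Z(m) = 4*m² (Z(m) = (2*m)² = 4*m²)
1/(((-15 - 8)*Z(7))*(-22) + 34362) = 1/(((-15 - 8)*(4*7²))*(-22) + 34362) = 1/(-92*49*(-22) + 34362) = 1/(-23*196*(-22) + 34362) = 1/(-4508*(-22) + 34362) = 1/(99176 + 34362) = 1/133538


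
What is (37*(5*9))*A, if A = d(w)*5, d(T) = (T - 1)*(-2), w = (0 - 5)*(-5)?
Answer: -399600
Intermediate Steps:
w = 25 (w = -5*(-5) = 25)
d(T) = 2 - 2*T (d(T) = (-1 + T)*(-2) = 2 - 2*T)
A = -240 (A = (2 - 2*25)*5 = (2 - 50)*5 = -48*5 = -240)
(37*(5*9))*A = (37*(5*9))*(-240) = (37*45)*(-240) = 1665*(-240) = -399600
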